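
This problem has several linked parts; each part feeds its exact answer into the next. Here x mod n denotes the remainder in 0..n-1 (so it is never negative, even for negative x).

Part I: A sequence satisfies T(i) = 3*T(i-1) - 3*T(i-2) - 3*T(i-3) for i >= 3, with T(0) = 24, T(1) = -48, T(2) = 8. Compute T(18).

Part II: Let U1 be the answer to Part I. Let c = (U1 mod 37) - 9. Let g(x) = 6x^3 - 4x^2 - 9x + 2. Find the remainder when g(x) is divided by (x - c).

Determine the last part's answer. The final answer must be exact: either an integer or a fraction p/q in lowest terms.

-1384

Part I: T(3) = 3*(8) - 3*(-48) - 3*(24) = 96; iterating: T(3)=96, T(4)=408, T(5)=912, T(6)=1224, T(7)=-288, T(8)=-7272, T(9)=-24624, T(10)=-51192, T(11)=-57888, T(12)=53784, T(13)=488592, T(14)=1478088, T(15)=2807136, T(16)=2521368, T(17)=-5291568, T(18)=-31860216; answer -31860216
Part II: U1 = -31860216; c = -6; remainder = value at the root: 6*(-6)^3 - 4*(-6)^2 - 9*(-6)^1 + 2 = (-1296) + (-144) + (54) + (2) = -1384; answer -1384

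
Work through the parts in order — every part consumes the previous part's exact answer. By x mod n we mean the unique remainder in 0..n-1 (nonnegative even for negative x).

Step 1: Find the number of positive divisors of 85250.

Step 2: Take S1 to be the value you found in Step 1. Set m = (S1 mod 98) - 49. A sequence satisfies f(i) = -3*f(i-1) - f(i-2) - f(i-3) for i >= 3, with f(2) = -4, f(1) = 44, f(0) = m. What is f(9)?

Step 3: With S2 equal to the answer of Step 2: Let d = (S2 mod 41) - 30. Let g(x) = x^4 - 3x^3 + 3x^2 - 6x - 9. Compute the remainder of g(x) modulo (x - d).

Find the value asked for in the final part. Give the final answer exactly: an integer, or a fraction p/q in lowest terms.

Step 1: 85250 = 2 * 5^3 * 11 * 31; number of divisors = (1+1) * (3+1) * (1+1) * (1+1) = 32; answer 32
Step 2: S1 = 32; m = -17; f(3) = -3*(-4) - 1*(44) - 1*(-17) = -15; iterating: f(3)=-15, f(4)=5, f(5)=4, f(6)=-2, f(7)=-3, f(8)=7, f(9)=-16; answer -16
Step 3: S2 = -16; d = -5; remainder = value at the root: 1*(-5)^4 - 3*(-5)^3 + 3*(-5)^2 - 6*(-5)^1 - 9 = (625) + (375) + (75) + (30) + (-9) = 1096; answer 1096

1096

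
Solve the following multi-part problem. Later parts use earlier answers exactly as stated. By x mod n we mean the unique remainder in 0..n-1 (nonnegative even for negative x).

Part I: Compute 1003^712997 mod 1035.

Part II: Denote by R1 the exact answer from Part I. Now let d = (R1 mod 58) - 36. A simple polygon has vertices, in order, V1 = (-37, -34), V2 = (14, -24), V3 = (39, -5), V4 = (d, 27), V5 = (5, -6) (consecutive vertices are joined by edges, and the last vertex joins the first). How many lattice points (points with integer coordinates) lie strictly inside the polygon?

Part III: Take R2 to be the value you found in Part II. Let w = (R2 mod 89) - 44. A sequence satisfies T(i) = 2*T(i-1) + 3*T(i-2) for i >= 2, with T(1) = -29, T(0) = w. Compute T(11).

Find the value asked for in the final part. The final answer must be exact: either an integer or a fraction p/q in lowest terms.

Part I: squarings mod 1035: 1003^1=1003, 1003^2=1024, 1003^4=121, 1003^8=151, 1003^16=31, 1003^32=961, 1003^64=301, 1003^128=556, 1003^256=706, 1003^512=601, 1003^1024=1021, 1003^2048=196, 1003^4096=121, 1003^8192=151, 1003^16384=31, 1003^32768=961, 1003^65536=301, 1003^131072=556, 1003^262144=706, 1003^524288=601; 1003^712997 = 1003^1 * 1003^4 * 1003^32 * 1003^256 * 1003^8192 * 1003^16384 * 1003^32768 * 1003^131072 * 1003^524288 = 718 (mod 1035); answer 718
Part II: R1 = 718; d = -14; cross terms: (-37*-24 - 14*-34)=1364, (14*-5 - 39*-24)=866, (39*27 - -14*-5)=983, (-14*-6 - 5*27)=-51, (5*-34 - -37*-6)=-392; twice the area = |2770| = 2770; area = 1385; boundary points = 1 + 1 + 1 + 1 + 14 = 18; strictly interior points = area - boundary/2 + 1 = 1377; answer 1377
Part III: R2 = 1377; w = -2; T(2) = 2*(-29) + 3*(-2) = -64; iterating: T(2)=-64, T(3)=-215, T(4)=-622, T(5)=-1889, T(6)=-5644, T(7)=-16955, T(8)=-50842, T(9)=-152549, T(10)=-457624, T(11)=-1372895; answer -1372895

-1372895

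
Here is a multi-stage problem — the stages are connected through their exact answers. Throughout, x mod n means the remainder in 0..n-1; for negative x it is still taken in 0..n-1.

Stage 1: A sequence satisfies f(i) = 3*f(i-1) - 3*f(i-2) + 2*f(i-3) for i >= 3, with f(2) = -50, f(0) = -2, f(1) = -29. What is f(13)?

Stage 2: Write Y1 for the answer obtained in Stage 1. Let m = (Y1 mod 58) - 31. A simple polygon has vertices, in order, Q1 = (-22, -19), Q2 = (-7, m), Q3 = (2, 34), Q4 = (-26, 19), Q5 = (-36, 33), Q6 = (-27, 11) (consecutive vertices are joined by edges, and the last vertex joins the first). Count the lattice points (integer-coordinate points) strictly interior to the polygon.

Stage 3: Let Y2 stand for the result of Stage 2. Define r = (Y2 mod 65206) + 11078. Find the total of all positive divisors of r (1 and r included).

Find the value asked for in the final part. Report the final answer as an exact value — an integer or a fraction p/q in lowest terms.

Stage 1: f(3) = 3*(-50) - 3*(-29) + 2*(-2) = -67; iterating: f(3)=-67, f(4)=-109, f(5)=-226, f(6)=-485, f(7)=-995, f(8)=-1982, f(9)=-3931, f(10)=-7837, f(11)=-15682, f(12)=-31397, f(13)=-62819; answer -62819
Stage 2: Y1 = -62819; m = 22; cross terms: (-22*22 - -7*-19)=-617, (-7*34 - 2*22)=-282, (2*19 - -26*34)=922, (-26*33 - -36*19)=-174, (-36*11 - -27*33)=495, (-27*-19 - -22*11)=755; twice the area = |1099| = 1099; area = 1099/2; boundary points = 1 + 3 + 1 + 2 + 1 + 5 = 13; strictly interior points = area - boundary/2 + 1 = 544; answer 544
Stage 3: Y2 = 544; r = 11622; 11622 = 2 * 3 * 13 * 149; sigma = (1 + 2) * (1 + 3) * (1 + 13) * (1 + 149) = 3 * 4 * 14 * 150 = 25200; answer 25200

25200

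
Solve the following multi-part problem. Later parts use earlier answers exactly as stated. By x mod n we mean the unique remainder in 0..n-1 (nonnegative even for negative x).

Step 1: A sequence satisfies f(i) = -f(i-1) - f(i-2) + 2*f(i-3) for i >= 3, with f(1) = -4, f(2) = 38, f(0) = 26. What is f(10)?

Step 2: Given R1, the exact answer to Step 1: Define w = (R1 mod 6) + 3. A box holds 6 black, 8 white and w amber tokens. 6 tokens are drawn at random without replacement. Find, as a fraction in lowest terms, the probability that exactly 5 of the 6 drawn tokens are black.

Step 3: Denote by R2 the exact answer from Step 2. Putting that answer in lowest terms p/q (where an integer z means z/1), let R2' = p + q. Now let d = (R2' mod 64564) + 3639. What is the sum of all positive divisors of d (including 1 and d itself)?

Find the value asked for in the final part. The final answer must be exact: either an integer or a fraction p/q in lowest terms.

12648

Step 1: f(3) = -1*(38) - 1*(-4) + 2*(26) = 18; iterating: f(3)=18, f(4)=-64, f(5)=122, f(6)=-22, f(7)=-228, f(8)=494, f(9)=-310, f(10)=-640; answer -640
Step 2: R1 = -640; w = 5; total draws C(19,6) = 27132; favorable C(6,5)*C(13,1) = 78; P = 13/4522; answer 13/4522
Step 3: R2 = 13/4522; threaded value p + q = 4535; d = 8174; 8174 = 2 * 61 * 67; sigma = (1 + 2) * (1 + 61) * (1 + 67) = 3 * 62 * 68 = 12648; answer 12648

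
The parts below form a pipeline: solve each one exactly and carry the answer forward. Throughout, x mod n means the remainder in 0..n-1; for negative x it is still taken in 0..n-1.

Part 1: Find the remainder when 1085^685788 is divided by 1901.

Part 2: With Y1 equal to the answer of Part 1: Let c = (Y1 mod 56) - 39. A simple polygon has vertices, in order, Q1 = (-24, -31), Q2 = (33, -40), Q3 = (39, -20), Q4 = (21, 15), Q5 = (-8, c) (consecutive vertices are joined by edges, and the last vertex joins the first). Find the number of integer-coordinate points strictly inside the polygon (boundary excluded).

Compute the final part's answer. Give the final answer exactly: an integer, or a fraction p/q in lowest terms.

Part 1: squarings mod 1901: 1085^1=1085, 1085^2=506, 1085^4=1302, 1085^8=1413, 1085^16=519, 1085^32=1320, 1085^64=1084, 1085^128=238, 1085^256=1515, 1085^512=718, 1085^1024=353, 1085^2048=1044, 1085^4096=663, 1085^8192=438, 1085^16384=1744, 1085^32768=1837, 1085^65536=294, 1085^131072=891, 1085^262144=1164, 1085^524288=1384; 1085^685788 = 1085^4 * 1085^8 * 1085^16 * 1085^64 * 1085^128 * 1085^512 * 1085^1024 * 1085^4096 * 1085^8192 * 1085^16384 * 1085^131072 * 1085^524288 = 1384 (mod 1901); answer 1384
Part 2: Y1 = 1384; c = 1; cross terms: (-24*-40 - 33*-31)=1983, (33*-20 - 39*-40)=900, (39*15 - 21*-20)=1005, (21*1 - -8*15)=141, (-8*-31 - -24*1)=272; twice the area = |4301| = 4301; area = 4301/2; boundary points = 3 + 2 + 1 + 1 + 16 = 23; strictly interior points = area - boundary/2 + 1 = 2140; answer 2140

2140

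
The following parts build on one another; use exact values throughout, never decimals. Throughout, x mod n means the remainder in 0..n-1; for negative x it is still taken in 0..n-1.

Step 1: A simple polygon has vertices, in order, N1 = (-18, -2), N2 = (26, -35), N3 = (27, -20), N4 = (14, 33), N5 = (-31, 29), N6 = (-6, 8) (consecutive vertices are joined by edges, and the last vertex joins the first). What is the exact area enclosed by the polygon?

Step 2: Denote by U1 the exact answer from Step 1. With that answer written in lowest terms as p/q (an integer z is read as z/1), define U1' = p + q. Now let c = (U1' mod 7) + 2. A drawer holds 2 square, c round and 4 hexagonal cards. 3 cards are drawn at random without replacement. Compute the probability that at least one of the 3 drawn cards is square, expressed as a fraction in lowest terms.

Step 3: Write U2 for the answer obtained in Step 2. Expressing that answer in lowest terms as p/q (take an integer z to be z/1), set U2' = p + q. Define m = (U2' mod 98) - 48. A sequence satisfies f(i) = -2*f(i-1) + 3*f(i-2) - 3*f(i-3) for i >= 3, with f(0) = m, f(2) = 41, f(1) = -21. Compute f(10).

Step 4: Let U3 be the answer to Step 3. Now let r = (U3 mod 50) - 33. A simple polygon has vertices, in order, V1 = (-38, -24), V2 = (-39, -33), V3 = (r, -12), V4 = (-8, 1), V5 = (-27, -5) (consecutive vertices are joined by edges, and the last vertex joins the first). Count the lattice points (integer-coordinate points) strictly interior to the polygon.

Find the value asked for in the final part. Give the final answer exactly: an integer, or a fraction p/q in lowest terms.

742

Step 1: cross terms: (-18*-35 - 26*-2)=682, (26*-20 - 27*-35)=425, (27*33 - 14*-20)=1171, (14*29 - -31*33)=1429, (-31*8 - -6*29)=-74, (-6*-2 - -18*8)=156; twice the area = |3789| = 3789; area = 3789/2; answer 3789/2
Step 2: U1 = 3789/2; threaded value p + q = 3791; c = 6; total draws C(12,3) = 220; complement C(10,3) = 120; favorable 220 - 120 = 100; P = 5/11; answer 5/11
Step 3: U2 = 5/11; threaded value p + q = 16; m = -32; f(3) = -2*(41) + 3*(-21) - 3*(-32) = -49; iterating: f(3)=-49, f(4)=284, f(5)=-838, f(6)=2675, f(7)=-8716, f(8)=27971, f(9)=-90115, f(10)=290291; answer 290291
Step 4: U3 = 290291; r = 8; cross terms: (-38*-33 - -39*-24)=318, (-39*-12 - 8*-33)=732, (8*1 - -8*-12)=-88, (-8*-5 - -27*1)=67, (-27*-24 - -38*-5)=458; twice the area = |1487| = 1487; area = 1487/2; boundary points = 1 + 1 + 1 + 1 + 1 = 5; strictly interior points = area - boundary/2 + 1 = 742; answer 742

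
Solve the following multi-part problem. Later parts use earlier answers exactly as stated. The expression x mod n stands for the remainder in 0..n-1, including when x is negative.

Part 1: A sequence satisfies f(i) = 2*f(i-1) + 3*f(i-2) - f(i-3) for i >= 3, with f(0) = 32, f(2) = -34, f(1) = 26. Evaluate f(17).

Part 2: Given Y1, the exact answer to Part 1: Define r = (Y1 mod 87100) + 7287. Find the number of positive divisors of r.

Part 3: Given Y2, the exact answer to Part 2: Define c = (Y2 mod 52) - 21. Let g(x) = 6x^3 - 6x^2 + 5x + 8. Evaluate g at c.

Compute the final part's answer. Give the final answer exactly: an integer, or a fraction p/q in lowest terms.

-43407

Part 1: f(3) = 2*(-34) + 3*(26) - 1*(32) = -22; iterating: f(3)=-22, f(4)=-172, f(5)=-376, f(6)=-1246, f(7)=-3448, f(8)=-10258, f(9)=-29614, f(10)=-86554, f(11)=-251692, f(12)=-733432, f(13)=-2135386, f(14)=-6219376, f(15)=-18111478, f(16)=-52745698, f(17)=-153606454; answer -153606454
Part 2: Y1 = -153606454; r = 45233; 45233 is prime, so its only divisors are 1 and 45233; count = 2; answer 2
Part 3: Y2 = 2; c = -19; 6*(-19)^3 - 6*(-19)^2 + 5*(-19)^1 + 8 = (-41154) + (-2166) + (-95) + (8) = -43407; answer -43407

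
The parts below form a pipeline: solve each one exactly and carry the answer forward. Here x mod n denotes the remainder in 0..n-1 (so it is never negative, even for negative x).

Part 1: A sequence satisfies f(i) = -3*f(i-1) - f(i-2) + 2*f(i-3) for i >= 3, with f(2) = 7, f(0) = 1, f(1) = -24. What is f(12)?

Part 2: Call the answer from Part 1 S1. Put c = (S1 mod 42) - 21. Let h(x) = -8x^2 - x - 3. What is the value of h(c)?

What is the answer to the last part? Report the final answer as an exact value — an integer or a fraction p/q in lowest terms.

-37

Part 1: f(3) = -3*(7) - 1*(-24) + 2*(1) = 5; iterating: f(3)=5, f(4)=-70, f(5)=219, f(6)=-577, f(7)=1372, f(8)=-3101, f(9)=6777, f(10)=-14486, f(11)=30479, f(12)=-63397; answer -63397
Part 2: S1 = -63397; c = 2; -8*(2)^2 - 1*(2)^1 - 3 = (-32) + (-2) + (-3) = -37; answer -37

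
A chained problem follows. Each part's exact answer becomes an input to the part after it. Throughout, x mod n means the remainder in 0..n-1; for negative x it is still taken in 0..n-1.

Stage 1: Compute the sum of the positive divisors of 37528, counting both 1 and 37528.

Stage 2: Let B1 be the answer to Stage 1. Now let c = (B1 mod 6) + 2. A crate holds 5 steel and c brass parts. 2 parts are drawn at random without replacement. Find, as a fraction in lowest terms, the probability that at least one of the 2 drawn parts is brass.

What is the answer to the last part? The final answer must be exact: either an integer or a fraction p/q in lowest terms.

11/21

Stage 1: 37528 = 2^3 * 4691; sigma = (1 + 2 + 4 + 8) * (1 + 4691) = 15 * 4692 = 70380; answer 70380
Stage 2: B1 = 70380; c = 2; total draws C(7,2) = 21; complement C(5,2) = 10; favorable 21 - 10 = 11; P = 11/21; answer 11/21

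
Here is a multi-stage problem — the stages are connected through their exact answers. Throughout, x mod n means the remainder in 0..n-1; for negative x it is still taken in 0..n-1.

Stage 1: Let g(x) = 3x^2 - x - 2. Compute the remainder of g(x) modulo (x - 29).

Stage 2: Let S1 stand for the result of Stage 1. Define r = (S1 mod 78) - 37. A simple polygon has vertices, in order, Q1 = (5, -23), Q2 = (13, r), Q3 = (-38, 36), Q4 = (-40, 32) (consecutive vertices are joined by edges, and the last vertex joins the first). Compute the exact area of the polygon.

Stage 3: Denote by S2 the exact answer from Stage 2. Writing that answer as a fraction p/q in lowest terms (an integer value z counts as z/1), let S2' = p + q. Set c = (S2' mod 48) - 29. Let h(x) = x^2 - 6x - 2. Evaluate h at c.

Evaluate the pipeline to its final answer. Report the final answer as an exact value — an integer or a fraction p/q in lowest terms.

Stage 1: remainder = value at the root: 3*(29)^2 - 1*(29)^1 - 2 = (2523) + (-29) + (-2) = 2492; answer 2492
Stage 2: S1 = 2492; r = 37; cross terms: (5*37 - 13*-23)=484, (13*36 - -38*37)=1874, (-38*32 - -40*36)=224, (-40*-23 - 5*32)=760; twice the area = |3342| = 3342; area = 1671; answer 1671
Stage 3: S2 = 1671; threaded value p + q = 1672; c = 11; 1*(11)^2 - 6*(11)^1 - 2 = (121) + (-66) + (-2) = 53; answer 53

53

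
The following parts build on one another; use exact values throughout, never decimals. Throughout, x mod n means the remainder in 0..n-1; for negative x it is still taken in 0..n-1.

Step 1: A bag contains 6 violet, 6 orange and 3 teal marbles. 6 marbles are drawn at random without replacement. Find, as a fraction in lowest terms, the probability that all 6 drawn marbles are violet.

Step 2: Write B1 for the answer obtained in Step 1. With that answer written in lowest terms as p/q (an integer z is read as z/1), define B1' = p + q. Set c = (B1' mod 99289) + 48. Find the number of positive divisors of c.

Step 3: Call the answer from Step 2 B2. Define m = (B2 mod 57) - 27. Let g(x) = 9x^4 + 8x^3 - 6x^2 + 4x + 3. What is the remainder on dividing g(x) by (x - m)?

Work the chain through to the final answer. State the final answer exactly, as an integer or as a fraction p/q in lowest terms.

Step 1: total draws C(15,6) = 5005; favorable C(6,6) = 1; P = 1/5005; answer 1/5005
Step 2: B1 = 1/5005; threaded value p + q = 5006; c = 5054; 5054 = 2 * 7 * 19^2; number of divisors = (1+1) * (1+1) * (2+1) = 12; answer 12
Step 3: B2 = 12; m = -15; remainder = value at the root: 9*(-15)^4 + 8*(-15)^3 - 6*(-15)^2 + 4*(-15)^1 + 3 = (455625) + (-27000) + (-1350) + (-60) + (3) = 427218; answer 427218

427218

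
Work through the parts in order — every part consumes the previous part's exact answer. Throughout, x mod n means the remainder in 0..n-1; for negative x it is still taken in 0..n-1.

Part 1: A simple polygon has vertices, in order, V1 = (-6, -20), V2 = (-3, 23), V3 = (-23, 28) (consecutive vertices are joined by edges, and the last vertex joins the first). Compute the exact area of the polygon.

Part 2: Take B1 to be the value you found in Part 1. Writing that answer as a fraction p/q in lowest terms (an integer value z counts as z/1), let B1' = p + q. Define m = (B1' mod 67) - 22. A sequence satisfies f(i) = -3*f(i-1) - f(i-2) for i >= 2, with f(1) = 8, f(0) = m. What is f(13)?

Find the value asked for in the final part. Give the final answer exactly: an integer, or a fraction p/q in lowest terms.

Part 1: cross terms: (-6*23 - -3*-20)=-198, (-3*28 - -23*23)=445, (-23*-20 - -6*28)=628; twice the area = |875| = 875; area = 875/2; answer 875/2
Part 2: B1 = 875/2; threaded value p + q = 877; m = -16; f(2) = -3*(8) - 1*(-16) = -8; iterating: f(2)=-8, f(3)=16, f(4)=-40, f(5)=104, f(6)=-272, f(7)=712, f(8)=-1864, f(9)=4880, f(10)=-12776, f(11)=33448, f(12)=-87568, f(13)=229256; answer 229256

229256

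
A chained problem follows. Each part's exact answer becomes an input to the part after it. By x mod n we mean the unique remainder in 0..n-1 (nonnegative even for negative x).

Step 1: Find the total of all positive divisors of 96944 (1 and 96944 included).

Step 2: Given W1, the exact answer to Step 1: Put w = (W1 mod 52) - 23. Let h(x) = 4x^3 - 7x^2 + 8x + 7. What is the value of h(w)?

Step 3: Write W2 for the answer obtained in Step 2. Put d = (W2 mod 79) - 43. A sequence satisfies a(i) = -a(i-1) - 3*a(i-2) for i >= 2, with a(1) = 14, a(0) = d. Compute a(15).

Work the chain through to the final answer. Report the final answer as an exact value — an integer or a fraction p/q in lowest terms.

-22318

Step 1: 96944 = 2^4 * 73 * 83; sigma = (1 + 2 + 4 + 8 + 16) * (1 + 73) * (1 + 83) = 31 * 74 * 84 = 192696; answer 192696
Step 2: W1 = 192696; w = 13; 4*(13)^3 - 7*(13)^2 + 8*(13)^1 + 7 = (8788) + (-1183) + (104) + (7) = 7716; answer 7716
Step 3: W2 = 7716; d = 10; a(2) = -1*(14) - 3*(10) = -44; iterating: a(2)=-44, a(3)=2, a(4)=130, a(5)=-136, a(6)=-254, a(7)=662, a(8)=100, a(9)=-2086, a(10)=1786, a(11)=4472, a(12)=-9830, a(13)=-3586, a(14)=33076, a(15)=-22318; answer -22318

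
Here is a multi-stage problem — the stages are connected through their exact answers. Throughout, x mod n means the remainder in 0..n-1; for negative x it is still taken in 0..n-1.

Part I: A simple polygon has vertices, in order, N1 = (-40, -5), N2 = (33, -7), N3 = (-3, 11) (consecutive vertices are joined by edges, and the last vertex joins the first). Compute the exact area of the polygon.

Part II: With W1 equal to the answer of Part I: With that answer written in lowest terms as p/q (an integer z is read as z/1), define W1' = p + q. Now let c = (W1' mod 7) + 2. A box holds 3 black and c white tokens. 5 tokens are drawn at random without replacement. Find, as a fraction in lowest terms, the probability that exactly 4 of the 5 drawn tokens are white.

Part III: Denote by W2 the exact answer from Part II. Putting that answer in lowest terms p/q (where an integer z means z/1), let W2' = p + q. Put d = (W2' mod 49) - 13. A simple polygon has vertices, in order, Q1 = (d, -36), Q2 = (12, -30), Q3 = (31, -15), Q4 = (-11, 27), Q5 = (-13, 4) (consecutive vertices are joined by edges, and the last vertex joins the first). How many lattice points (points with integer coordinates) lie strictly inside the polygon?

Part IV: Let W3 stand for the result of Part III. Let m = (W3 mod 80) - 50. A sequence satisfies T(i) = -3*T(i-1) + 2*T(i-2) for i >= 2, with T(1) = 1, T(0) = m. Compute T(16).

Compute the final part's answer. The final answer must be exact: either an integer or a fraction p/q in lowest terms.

Part I: cross terms: (-40*-7 - 33*-5)=445, (33*11 - -3*-7)=342, (-3*-5 - -40*11)=455; twice the area = |1242| = 1242; area = 621; answer 621
Part II: W1 = 621; threaded value p + q = 622; c = 8; total draws C(11,5) = 462; favorable C(8,4)*C(3,1) = 210; P = 5/11; answer 5/11
Part III: W2 = 5/11; threaded value p + q = 16; d = 3; cross terms: (3*-30 - 12*-36)=342, (12*-15 - 31*-30)=750, (31*27 - -11*-15)=672, (-11*4 - -13*27)=307, (-13*-36 - 3*4)=456; twice the area = |2527| = 2527; area = 2527/2; boundary points = 3 + 1 + 42 + 1 + 8 = 55; strictly interior points = area - boundary/2 + 1 = 1237; answer 1237
Part IV: W3 = 1237; m = -13; T(2) = -3*(1) + 2*(-13) = -29; iterating: T(2)=-29, T(3)=89, T(4)=-325, T(5)=1153, T(6)=-4109, T(7)=14633, T(8)=-52117, T(9)=185617, T(10)=-661085, T(11)=2354489, T(12)=-8385637, T(13)=29865889, T(14)=-106368941, T(15)=378838601, T(16)=-1349253685; answer -1349253685

-1349253685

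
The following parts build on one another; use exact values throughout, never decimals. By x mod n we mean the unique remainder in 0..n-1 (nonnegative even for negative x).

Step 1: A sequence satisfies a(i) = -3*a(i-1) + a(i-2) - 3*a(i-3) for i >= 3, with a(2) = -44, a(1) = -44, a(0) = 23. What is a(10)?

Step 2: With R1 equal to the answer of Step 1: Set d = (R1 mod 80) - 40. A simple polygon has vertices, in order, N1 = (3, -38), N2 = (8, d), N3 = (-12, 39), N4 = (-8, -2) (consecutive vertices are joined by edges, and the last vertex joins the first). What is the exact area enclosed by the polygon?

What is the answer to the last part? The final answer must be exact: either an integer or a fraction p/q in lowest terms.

Step 1: a(3) = -3*(-44) + 1*(-44) - 3*(23) = 19; iterating: a(3)=19, a(4)=31, a(5)=58, a(6)=-200, a(7)=565, a(8)=-2069, a(9)=7372, a(10)=-25880; answer -25880
Step 2: R1 = -25880; d = 0; cross terms: (3*0 - 8*-38)=304, (8*39 - -12*0)=312, (-12*-2 - -8*39)=336, (-8*-38 - 3*-2)=310; twice the area = |1262| = 1262; area = 631; answer 631

631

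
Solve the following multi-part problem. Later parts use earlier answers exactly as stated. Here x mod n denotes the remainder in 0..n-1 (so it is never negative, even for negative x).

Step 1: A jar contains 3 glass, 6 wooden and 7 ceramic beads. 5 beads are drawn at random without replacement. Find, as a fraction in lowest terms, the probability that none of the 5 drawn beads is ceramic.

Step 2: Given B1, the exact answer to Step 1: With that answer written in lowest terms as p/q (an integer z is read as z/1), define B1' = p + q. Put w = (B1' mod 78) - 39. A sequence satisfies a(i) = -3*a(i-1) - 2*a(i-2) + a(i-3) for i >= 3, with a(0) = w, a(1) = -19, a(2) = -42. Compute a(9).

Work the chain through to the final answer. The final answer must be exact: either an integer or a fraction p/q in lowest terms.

Step 1: total draws C(16,5) = 4368; favorable C(9,5) = 126; P = 3/104; answer 3/104
Step 2: B1 = 3/104; threaded value p + q = 107; w = -10; a(3) = -3*(-42) - 2*(-19) + 1*(-10) = 154; iterating: a(3)=154, a(4)=-397, a(5)=841, a(6)=-1575, a(7)=2646, a(8)=-3947, a(9)=4974; answer 4974

4974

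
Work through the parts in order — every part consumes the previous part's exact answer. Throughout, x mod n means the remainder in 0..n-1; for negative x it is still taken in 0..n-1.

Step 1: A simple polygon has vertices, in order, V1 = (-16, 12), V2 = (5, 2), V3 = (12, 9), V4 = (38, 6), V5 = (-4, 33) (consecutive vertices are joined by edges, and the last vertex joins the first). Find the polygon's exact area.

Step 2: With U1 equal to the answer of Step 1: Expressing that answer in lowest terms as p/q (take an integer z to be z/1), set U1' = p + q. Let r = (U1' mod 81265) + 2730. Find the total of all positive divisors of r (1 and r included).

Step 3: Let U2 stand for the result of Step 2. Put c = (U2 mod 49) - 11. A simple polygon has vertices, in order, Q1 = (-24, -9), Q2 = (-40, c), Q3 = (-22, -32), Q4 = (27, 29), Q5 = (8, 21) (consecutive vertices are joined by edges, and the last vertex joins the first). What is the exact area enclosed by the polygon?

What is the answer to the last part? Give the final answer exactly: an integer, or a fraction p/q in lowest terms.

1879/2

Step 1: cross terms: (-16*2 - 5*12)=-92, (5*9 - 12*2)=21, (12*6 - 38*9)=-270, (38*33 - -4*6)=1278, (-4*12 - -16*33)=480; twice the area = |1417| = 1417; area = 1417/2; answer 1417/2
Step 2: U1 = 1417/2; threaded value p + q = 1419; r = 4149; 4149 = 3^2 * 461; sigma = (1 + 3 + 9) * (1 + 461) = 13 * 462 = 6006; answer 6006
Step 3: U2 = 6006; c = 17; cross terms: (-24*17 - -40*-9)=-768, (-40*-32 - -22*17)=1654, (-22*29 - 27*-32)=226, (27*21 - 8*29)=335, (8*-9 - -24*21)=432; twice the area = |1879| = 1879; area = 1879/2; answer 1879/2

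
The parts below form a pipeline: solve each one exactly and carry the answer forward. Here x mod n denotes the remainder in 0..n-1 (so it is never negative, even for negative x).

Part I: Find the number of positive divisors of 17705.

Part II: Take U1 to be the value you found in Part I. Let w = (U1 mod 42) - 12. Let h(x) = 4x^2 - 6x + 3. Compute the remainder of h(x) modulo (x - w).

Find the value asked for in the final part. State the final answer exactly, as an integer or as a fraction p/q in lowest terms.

Part I: 17705 = 5 * 3541; number of divisors = (1+1) * (1+1) = 4; answer 4
Part II: U1 = 4; w = -8; remainder = value at the root: 4*(-8)^2 - 6*(-8)^1 + 3 = (256) + (48) + (3) = 307; answer 307

307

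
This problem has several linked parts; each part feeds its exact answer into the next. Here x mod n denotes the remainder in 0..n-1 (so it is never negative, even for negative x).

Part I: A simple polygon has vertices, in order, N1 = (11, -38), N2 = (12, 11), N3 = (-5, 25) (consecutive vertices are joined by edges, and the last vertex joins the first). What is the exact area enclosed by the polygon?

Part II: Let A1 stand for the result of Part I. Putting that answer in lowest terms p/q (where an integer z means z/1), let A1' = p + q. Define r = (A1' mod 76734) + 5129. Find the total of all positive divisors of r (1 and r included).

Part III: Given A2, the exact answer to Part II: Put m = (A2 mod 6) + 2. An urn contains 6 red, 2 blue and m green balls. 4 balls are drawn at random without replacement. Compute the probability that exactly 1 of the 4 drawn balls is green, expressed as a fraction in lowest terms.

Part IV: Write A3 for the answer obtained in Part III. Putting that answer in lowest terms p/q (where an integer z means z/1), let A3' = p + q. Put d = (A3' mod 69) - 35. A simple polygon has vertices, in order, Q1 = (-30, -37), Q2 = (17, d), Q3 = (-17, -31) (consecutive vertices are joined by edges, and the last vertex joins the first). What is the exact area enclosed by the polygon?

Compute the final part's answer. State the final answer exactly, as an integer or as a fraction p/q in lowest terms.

43/2

Part I: cross terms: (11*11 - 12*-38)=577, (12*25 - -5*11)=355, (-5*-38 - 11*25)=-85; twice the area = |847| = 847; area = 847/2; answer 847/2
Part II: A1 = 847/2; threaded value p + q = 849; r = 5978; 5978 = 2 * 7^2 * 61; sigma = (1 + 2) * (1 + 7 + 49) * (1 + 61) = 3 * 57 * 62 = 10602; answer 10602
Part III: A2 = 10602; m = 2; total draws C(10,4) = 210; favorable C(2,1)*C(8,3) = 112; P = 8/15; answer 8/15
Part IV: A3 = 8/15; threaded value p + q = 23; d = -12; cross terms: (-30*-12 - 17*-37)=989, (17*-31 - -17*-12)=-731, (-17*-37 - -30*-31)=-301; twice the area = |-43| = 43; area = 43/2; answer 43/2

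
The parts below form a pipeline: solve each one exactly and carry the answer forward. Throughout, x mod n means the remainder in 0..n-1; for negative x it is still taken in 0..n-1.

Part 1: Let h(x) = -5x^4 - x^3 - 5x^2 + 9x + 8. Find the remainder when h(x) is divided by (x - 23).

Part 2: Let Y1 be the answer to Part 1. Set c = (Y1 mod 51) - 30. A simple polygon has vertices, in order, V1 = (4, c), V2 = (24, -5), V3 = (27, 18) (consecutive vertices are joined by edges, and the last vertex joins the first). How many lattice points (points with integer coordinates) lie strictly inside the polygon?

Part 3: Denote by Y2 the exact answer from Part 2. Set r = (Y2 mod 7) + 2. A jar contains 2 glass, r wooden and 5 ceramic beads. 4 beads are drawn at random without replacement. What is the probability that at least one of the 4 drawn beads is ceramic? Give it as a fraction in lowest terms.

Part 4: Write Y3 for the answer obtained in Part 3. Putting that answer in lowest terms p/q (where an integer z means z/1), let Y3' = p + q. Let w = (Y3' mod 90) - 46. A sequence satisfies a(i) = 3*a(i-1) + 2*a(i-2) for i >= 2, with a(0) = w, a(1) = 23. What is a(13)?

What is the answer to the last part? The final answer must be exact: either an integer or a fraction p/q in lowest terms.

Part 1: remainder = value at the root: -5*(23)^4 - 1*(23)^3 - 5*(23)^2 + 9*(23)^1 + 8 = (-1399205) + (-12167) + (-2645) + (207) + (8) = -1413802; answer -1413802
Part 2: Y1 = -1413802; c = -10; cross terms: (4*-5 - 24*-10)=220, (24*18 - 27*-5)=567, (27*-10 - 4*18)=-342; twice the area = |445| = 445; area = 445/2; boundary points = 5 + 1 + 1 = 7; strictly interior points = area - boundary/2 + 1 = 220; answer 220
Part 3: Y2 = 220; r = 5; total draws C(12,4) = 495; complement C(7,4) = 35; favorable 495 - 35 = 460; P = 92/99; answer 92/99
Part 4: Y3 = 92/99; threaded value p + q = 191; w = -35; a(2) = 3*(23) + 2*(-35) = -1; iterating: a(2)=-1, a(3)=43, a(4)=127, a(5)=467, a(6)=1655, a(7)=5899, a(8)=21007, a(9)=74819, a(10)=266471, a(11)=949051, a(12)=3380095, a(13)=12038387; answer 12038387

12038387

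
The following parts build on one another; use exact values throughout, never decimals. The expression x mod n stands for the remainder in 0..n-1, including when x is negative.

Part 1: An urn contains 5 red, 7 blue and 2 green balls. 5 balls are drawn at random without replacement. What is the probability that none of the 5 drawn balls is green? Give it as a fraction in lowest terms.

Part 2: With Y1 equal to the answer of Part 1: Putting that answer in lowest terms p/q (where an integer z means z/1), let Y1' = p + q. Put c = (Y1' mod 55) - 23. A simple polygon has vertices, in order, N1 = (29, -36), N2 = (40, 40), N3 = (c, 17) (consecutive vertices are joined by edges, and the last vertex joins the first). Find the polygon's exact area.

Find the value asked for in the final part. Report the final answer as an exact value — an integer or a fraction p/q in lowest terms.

Part 1: total draws C(14,5) = 2002; favorable C(12,5) = 792; P = 36/91; answer 36/91
Part 2: Y1 = 36/91; threaded value p + q = 127; c = -6; cross terms: (29*40 - 40*-36)=2600, (40*17 - -6*40)=920, (-6*-36 - 29*17)=-277; twice the area = |3243| = 3243; area = 3243/2; answer 3243/2

3243/2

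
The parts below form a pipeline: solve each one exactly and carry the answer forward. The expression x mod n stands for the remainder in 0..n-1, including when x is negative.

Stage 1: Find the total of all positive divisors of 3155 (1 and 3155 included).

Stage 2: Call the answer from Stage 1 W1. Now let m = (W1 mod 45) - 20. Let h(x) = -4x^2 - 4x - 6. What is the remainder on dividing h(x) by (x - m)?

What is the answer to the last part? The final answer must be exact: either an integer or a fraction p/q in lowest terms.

-230

Stage 1: 3155 = 5 * 631; sigma = (1 + 5) * (1 + 631) = 6 * 632 = 3792; answer 3792
Stage 2: W1 = 3792; m = -8; remainder = value at the root: -4*(-8)^2 - 4*(-8)^1 - 6 = (-256) + (32) + (-6) = -230; answer -230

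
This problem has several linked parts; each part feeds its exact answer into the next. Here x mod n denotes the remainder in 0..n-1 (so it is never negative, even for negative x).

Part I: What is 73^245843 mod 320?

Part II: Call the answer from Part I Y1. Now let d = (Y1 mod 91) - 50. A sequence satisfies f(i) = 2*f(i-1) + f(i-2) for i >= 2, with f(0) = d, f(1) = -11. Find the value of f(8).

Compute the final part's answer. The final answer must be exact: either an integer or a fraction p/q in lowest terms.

Part I: squarings mod 320: 73^1=73, 73^2=209, 73^4=161, 73^8=1, 73^16=1, 73^32=1, 73^64=1, 73^128=1, 73^256=1, 73^512=1, 73^1024=1, 73^2048=1, 73^4096=1, 73^8192=1, 73^16384=1, 73^32768=1, 73^65536=1, 73^131072=1; 73^245843 = 73^1 * 73^2 * 73^16 * 73^64 * 73^16384 * 73^32768 * 73^65536 * 73^131072 = 217 (mod 320); answer 217
Part II: Y1 = 217; d = -15; f(2) = 2*(-11) + 1*(-15) = -37; iterating: f(2)=-37, f(3)=-85, f(4)=-207, f(5)=-499, f(6)=-1205, f(7)=-2909, f(8)=-7023; answer -7023

-7023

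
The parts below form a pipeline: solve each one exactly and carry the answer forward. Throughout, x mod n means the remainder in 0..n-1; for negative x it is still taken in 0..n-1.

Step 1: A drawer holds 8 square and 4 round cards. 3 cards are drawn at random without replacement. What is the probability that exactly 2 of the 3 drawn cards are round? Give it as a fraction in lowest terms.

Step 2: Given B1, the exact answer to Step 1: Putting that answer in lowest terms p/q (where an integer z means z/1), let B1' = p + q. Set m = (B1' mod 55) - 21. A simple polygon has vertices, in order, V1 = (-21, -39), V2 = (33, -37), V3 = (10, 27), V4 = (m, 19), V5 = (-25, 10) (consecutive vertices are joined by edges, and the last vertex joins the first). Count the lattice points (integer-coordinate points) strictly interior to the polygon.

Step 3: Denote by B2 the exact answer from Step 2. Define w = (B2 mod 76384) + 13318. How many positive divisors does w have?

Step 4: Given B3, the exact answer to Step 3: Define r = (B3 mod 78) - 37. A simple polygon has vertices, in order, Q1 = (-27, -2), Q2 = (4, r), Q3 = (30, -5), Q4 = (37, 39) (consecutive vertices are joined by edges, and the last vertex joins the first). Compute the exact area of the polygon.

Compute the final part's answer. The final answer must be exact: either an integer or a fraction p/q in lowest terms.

3063/2

Step 1: total draws C(12,3) = 220; favorable C(4,2)*C(8,1) = 48; P = 12/55; answer 12/55
Step 2: B1 = 12/55; threaded value p + q = 67; m = -9; cross terms: (-21*-37 - 33*-39)=2064, (33*27 - 10*-37)=1261, (10*19 - -9*27)=433, (-9*10 - -25*19)=385, (-25*-39 - -21*10)=1185; twice the area = |5328| = 5328; area = 2664; boundary points = 2 + 1 + 1 + 1 + 1 = 6; strictly interior points = area - boundary/2 + 1 = 2662; answer 2662
Step 3: B2 = 2662; w = 15980; 15980 = 2^2 * 5 * 17 * 47; number of divisors = (2+1) * (1+1) * (1+1) * (1+1) = 24; answer 24
Step 4: B3 = 24; r = -13; cross terms: (-27*-13 - 4*-2)=359, (4*-5 - 30*-13)=370, (30*39 - 37*-5)=1355, (37*-2 - -27*39)=979; twice the area = |3063| = 3063; area = 3063/2; answer 3063/2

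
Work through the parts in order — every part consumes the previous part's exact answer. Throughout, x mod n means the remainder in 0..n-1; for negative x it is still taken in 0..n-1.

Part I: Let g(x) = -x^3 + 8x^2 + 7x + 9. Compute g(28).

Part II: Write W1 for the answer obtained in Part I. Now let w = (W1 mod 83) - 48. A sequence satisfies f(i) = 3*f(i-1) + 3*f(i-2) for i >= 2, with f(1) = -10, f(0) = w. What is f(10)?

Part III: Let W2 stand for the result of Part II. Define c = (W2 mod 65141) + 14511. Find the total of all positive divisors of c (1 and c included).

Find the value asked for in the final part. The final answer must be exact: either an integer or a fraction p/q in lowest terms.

41280

Part I: -1*(28)^3 + 8*(28)^2 + 7*(28)^1 + 9 = (-21952) + (6272) + (196) + (9) = -15475; answer -15475
Part II: W1 = -15475; w = -2; f(2) = 3*(-10) + 3*(-2) = -36; iterating: f(2)=-36, f(3)=-138, f(4)=-522, f(5)=-1980, f(6)=-7506, f(7)=-28458, f(8)=-107892, f(9)=-409050, f(10)=-1550826; answer -1550826
Part III: W2 = -1550826; c = 27069; 27069 = 3 * 7 * 1289; sigma = (1 + 3) * (1 + 7) * (1 + 1289) = 4 * 8 * 1290 = 41280; answer 41280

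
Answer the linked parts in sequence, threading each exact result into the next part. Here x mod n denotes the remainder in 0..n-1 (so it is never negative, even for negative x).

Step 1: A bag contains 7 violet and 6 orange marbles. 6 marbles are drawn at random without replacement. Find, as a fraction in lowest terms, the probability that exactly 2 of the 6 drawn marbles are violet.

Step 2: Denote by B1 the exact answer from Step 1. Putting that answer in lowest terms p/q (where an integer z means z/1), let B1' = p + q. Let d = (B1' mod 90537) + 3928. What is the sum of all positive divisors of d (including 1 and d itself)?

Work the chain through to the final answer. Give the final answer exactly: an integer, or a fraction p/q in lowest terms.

Step 1: total draws C(13,6) = 1716; favorable C(7,2)*C(6,4) = 315; P = 105/572; answer 105/572
Step 2: B1 = 105/572; threaded value p + q = 677; d = 4605; 4605 = 3 * 5 * 307; sigma = (1 + 3) * (1 + 5) * (1 + 307) = 4 * 6 * 308 = 7392; answer 7392

7392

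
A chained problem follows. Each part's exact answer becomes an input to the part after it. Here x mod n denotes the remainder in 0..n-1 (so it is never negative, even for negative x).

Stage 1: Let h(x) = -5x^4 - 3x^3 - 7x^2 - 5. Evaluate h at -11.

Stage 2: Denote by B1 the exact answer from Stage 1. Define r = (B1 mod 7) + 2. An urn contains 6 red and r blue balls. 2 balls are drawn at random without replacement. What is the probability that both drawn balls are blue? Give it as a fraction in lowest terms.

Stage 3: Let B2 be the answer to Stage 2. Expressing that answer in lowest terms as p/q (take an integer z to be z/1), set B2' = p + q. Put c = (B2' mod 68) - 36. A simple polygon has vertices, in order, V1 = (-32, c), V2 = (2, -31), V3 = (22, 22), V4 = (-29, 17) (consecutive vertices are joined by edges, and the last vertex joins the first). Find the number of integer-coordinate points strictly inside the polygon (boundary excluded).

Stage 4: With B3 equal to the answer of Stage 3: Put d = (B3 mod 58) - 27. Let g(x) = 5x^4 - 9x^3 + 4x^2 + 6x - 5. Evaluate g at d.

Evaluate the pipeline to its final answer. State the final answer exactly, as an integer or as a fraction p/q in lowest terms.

Stage 1: -5*(-11)^4 - 3*(-11)^3 - 7*(-11)^2 - 5 = (-73205) + (3993) + (-847) + (-5) = -70064; answer -70064
Stage 2: B1 = -70064; r = 8; total draws C(14,2) = 91; favorable C(8,2) = 28; P = 4/13; answer 4/13
Stage 3: B2 = 4/13; threaded value p + q = 17; c = -19; cross terms: (-32*-31 - 2*-19)=1030, (2*22 - 22*-31)=726, (22*17 - -29*22)=1012, (-29*-19 - -32*17)=1095; twice the area = |3863| = 3863; area = 3863/2; boundary points = 2 + 1 + 1 + 3 = 7; strictly interior points = area - boundary/2 + 1 = 1929; answer 1929
Stage 4: B3 = 1929; d = -12; 5*(-12)^4 - 9*(-12)^3 + 4*(-12)^2 + 6*(-12)^1 - 5 = (103680) + (15552) + (576) + (-72) + (-5) = 119731; answer 119731

119731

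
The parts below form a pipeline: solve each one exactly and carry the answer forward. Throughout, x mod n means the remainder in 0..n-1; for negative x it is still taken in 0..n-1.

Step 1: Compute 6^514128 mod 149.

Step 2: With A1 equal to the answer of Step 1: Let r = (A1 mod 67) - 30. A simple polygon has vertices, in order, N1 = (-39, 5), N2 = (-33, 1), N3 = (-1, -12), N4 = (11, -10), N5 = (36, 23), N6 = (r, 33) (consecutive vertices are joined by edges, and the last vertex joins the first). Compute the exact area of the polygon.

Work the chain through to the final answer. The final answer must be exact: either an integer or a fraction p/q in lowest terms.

Step 1: squarings mod 149: 6^1=6, 6^2=36, 6^4=104, 6^8=88, 6^16=145, 6^32=16, 6^64=107, 6^128=125, 6^256=129, 6^512=102, 6^1024=123, 6^2048=80, 6^4096=142, 6^8192=49, 6^16384=17, 6^32768=140, 6^65536=81, 6^131072=5, 6^262144=25; 6^514128 = 6^16 * 6^64 * 6^2048 * 6^4096 * 6^16384 * 6^32768 * 6^65536 * 6^131072 * 6^262144 = 80 (mod 149); answer 80
Step 2: A1 = 80; r = -17; cross terms: (-39*1 - -33*5)=126, (-33*-12 - -1*1)=397, (-1*-10 - 11*-12)=142, (11*23 - 36*-10)=613, (36*33 - -17*23)=1579, (-17*5 - -39*33)=1202; twice the area = |4059| = 4059; area = 4059/2; answer 4059/2

4059/2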